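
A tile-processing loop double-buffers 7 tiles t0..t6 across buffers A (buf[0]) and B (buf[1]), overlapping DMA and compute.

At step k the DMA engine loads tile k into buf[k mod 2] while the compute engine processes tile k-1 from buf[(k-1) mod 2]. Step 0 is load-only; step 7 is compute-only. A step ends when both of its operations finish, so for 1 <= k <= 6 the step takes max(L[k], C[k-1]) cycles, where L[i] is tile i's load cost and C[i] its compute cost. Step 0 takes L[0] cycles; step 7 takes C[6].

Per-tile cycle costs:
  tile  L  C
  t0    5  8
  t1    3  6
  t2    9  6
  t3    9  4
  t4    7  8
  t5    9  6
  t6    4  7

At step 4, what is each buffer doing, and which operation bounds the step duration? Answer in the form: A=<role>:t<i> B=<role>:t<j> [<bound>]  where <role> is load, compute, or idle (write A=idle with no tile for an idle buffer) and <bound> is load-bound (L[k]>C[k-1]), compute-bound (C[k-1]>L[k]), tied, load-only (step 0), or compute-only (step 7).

step 0: L[0]=5 → dur=5, Σ=5 | A=load:t0 B=idle [load-only]
step 1: L[1]=3 C[0]=8 → dur=8, Σ=13 | A=compute:t0 B=load:t1 [compute-bound]
step 2: L[2]=9 C[1]=6 → dur=9, Σ=22 | A=load:t2 B=compute:t1 [load-bound]
step 3: L[3]=9 C[2]=6 → dur=9, Σ=31 | A=compute:t2 B=load:t3 [load-bound]
step 4: L[4]=7 C[3]=4 → dur=7, Σ=38 | A=load:t4 B=compute:t3 [load-bound]
step 5: L[5]=9 C[4]=8 → dur=9, Σ=47 | A=compute:t4 B=load:t5 [load-bound]
step 6: L[6]=4 C[5]=6 → dur=6, Σ=53 | A=load:t6 B=compute:t5 [compute-bound]
step 7: C[6]=7 → dur=7, Σ=60 | A=compute:t6 B=idle [compute-only]

step 4: A=load:t4 B=compute:t3 [load-bound]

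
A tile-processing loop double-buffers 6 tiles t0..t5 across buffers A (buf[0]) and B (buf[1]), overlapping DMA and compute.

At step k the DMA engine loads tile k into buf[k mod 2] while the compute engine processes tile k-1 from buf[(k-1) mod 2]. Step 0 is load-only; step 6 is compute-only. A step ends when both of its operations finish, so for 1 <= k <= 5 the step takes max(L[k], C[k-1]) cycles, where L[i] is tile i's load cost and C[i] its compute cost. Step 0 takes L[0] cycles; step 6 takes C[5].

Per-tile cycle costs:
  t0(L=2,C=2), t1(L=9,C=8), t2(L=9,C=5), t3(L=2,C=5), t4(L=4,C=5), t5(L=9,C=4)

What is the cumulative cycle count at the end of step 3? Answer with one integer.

end_cycle[3] = 25

[0] DMA t0→A (2c) ∥ CU idle ⇒ 2c, clock 2
[1] DMA t1→B (9c) ∥ CU A:t0 (2c) ⇒ 9c, clock 11
[2] DMA t2→A (9c) ∥ CU B:t1 (8c) ⇒ 9c, clock 20
[3] DMA t3→B (2c) ∥ CU A:t2 (5c) ⇒ 5c, clock 25
[4] DMA t4→A (4c) ∥ CU B:t3 (5c) ⇒ 5c, clock 30
[5] DMA t5→B (9c) ∥ CU A:t4 (5c) ⇒ 9c, clock 39
[6] DMA idle ∥ CU B:t5 (4c) ⇒ 4c, clock 43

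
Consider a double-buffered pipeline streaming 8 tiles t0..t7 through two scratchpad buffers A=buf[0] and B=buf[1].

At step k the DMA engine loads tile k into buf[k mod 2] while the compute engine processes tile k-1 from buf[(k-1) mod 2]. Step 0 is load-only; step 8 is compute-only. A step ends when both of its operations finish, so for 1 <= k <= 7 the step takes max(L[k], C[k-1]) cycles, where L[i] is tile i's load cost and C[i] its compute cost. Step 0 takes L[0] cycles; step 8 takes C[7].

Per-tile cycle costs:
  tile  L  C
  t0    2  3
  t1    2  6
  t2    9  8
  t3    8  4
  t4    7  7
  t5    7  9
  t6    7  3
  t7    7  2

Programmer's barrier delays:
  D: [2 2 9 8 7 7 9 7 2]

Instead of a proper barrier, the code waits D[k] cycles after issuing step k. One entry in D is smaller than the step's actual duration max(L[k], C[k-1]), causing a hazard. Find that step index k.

hazard at step 1

step 0: need L[0]=2 = 2; D[0]=2 ok
step 1: need max(L[1]=2,C[0]=3) = 3; D[1]=2 SHORT
step 2: need max(L[2]=9,C[1]=6) = 9; D[2]=9 ok
step 3: need max(L[3]=8,C[2]=8) = 8; D[3]=8 ok
step 4: need max(L[4]=7,C[3]=4) = 7; D[4]=7 ok
step 5: need max(L[5]=7,C[4]=7) = 7; D[5]=7 ok
step 6: need max(L[6]=7,C[5]=9) = 9; D[6]=9 ok
step 7: need max(L[7]=7,C[6]=3) = 7; D[7]=7 ok
step 8: need C[7]=2 = 2; D[8]=2 ok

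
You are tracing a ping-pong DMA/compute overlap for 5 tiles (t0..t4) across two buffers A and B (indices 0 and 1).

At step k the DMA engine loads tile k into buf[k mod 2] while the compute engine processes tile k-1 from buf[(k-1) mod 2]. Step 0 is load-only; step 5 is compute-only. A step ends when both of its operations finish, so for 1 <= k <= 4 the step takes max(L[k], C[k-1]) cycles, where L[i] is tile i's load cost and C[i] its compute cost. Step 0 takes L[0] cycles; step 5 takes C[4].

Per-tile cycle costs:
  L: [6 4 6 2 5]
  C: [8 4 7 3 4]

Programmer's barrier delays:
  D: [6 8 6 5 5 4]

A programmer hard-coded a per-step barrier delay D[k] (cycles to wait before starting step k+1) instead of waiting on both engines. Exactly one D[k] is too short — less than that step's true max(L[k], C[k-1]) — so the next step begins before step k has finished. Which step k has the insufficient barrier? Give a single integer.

hazard at step 3

step 0: need L[0]=6 = 6; D[0]=6 ok
step 1: need max(L[1]=4,C[0]=8) = 8; D[1]=8 ok
step 2: need max(L[2]=6,C[1]=4) = 6; D[2]=6 ok
step 3: need max(L[3]=2,C[2]=7) = 7; D[3]=5 SHORT
step 4: need max(L[4]=5,C[3]=3) = 5; D[4]=5 ok
step 5: need C[4]=4 = 4; D[5]=4 ok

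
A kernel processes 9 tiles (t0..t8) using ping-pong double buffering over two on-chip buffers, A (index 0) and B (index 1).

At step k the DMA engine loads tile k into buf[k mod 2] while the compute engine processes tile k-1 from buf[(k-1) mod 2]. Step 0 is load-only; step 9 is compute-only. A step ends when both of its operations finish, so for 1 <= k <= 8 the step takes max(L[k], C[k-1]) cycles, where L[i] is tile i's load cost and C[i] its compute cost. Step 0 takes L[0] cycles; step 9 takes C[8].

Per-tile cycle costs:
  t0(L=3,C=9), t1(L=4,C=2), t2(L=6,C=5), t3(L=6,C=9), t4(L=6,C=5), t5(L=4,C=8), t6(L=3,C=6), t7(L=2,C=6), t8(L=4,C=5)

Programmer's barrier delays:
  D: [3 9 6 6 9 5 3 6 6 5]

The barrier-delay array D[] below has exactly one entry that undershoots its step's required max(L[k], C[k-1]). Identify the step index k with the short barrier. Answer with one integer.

hazard at step 6

step 0: need L[0]=3 = 3; D[0]=3 ok
step 1: need max(L[1]=4,C[0]=9) = 9; D[1]=9 ok
step 2: need max(L[2]=6,C[1]=2) = 6; D[2]=6 ok
step 3: need max(L[3]=6,C[2]=5) = 6; D[3]=6 ok
step 4: need max(L[4]=6,C[3]=9) = 9; D[4]=9 ok
step 5: need max(L[5]=4,C[4]=5) = 5; D[5]=5 ok
step 6: need max(L[6]=3,C[5]=8) = 8; D[6]=3 SHORT
step 7: need max(L[7]=2,C[6]=6) = 6; D[7]=6 ok
step 8: need max(L[8]=4,C[7]=6) = 6; D[8]=6 ok
step 9: need C[8]=5 = 5; D[9]=5 ok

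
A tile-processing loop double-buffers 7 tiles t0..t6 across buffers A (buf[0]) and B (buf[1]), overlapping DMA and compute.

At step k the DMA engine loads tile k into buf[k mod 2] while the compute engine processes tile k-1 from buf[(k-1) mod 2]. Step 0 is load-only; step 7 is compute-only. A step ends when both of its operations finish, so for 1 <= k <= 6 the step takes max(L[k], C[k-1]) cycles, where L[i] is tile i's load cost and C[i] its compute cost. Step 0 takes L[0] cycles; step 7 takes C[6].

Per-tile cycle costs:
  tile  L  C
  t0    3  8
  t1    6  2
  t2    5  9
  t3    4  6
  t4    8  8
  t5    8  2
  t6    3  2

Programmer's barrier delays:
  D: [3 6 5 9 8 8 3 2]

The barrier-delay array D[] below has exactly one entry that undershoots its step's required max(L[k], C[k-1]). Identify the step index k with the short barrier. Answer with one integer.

hazard at step 1

k=0 barrier L[0]=3→3c, D[0]=3 ok
k=1 barrier max(L[1]=6,C[0]=8)→8c, D[1]=6 SHORT
k=2 barrier max(L[2]=5,C[1]=2)→5c, D[2]=5 ok
k=3 barrier max(L[3]=4,C[2]=9)→9c, D[3]=9 ok
k=4 barrier max(L[4]=8,C[3]=6)→8c, D[4]=8 ok
k=5 barrier max(L[5]=8,C[4]=8)→8c, D[5]=8 ok
k=6 barrier max(L[6]=3,C[5]=2)→3c, D[6]=3 ok
k=7 barrier C[6]=2→2c, D[7]=2 ok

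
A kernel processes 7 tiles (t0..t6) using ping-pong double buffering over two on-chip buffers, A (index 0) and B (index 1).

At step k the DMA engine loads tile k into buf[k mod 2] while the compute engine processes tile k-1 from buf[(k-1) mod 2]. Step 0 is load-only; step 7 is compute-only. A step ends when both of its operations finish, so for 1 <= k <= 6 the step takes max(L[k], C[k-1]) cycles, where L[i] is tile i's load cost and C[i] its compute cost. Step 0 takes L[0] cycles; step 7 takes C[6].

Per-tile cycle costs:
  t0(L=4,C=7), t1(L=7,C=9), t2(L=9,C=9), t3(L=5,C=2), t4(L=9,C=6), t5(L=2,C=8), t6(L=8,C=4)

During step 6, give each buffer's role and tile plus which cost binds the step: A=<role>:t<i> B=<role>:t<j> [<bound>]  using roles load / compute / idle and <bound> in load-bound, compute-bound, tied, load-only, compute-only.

step 6: A=load:t6 B=compute:t5 [tied]

k=0 load=t0/4c comp=- wait=4 total=4
k=1 load=t1/7c comp=t0/7c wait=7 total=11
k=2 load=t2/9c comp=t1/9c wait=9 total=20
k=3 load=t3/5c comp=t2/9c wait=9 total=29
k=4 load=t4/9c comp=t3/2c wait=9 total=38
k=5 load=t5/2c comp=t4/6c wait=6 total=44
k=6 load=t6/8c comp=t5/8c wait=8 total=52
k=7 load=- comp=t6/4c wait=4 total=56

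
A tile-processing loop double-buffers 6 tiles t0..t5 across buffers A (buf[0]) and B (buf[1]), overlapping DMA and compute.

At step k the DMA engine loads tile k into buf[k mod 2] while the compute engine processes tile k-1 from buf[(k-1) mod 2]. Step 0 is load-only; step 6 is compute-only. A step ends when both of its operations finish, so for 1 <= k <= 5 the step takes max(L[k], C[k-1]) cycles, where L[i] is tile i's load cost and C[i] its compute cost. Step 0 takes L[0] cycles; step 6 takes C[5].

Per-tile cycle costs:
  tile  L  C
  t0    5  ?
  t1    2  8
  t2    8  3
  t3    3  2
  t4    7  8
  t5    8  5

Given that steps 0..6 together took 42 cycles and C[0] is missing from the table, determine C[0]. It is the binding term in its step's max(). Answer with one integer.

C[0] = 6

step 0 = dur = L[0]=5 = 5
step 1 = dur = max(L[1]=2, C[0]=?) = C[0]  (unknown; binding)
step 2 = dur = max(L[2]=8, C[1]=8) = 8
step 3 = dur = max(L[3]=3, C[2]=3) = 3
step 4 = dur = max(L[4]=7, C[3]=2) = 7
step 5 = dur = max(L[5]=8, C[4]=8) = 8
step 6 = dur = C[5]=5 = 5
sum of known step durations = 36
dur[1] = total - known = 42 - 36 = 6
C[0] is the binding max in step 1, so C[0] = dur[1] = 6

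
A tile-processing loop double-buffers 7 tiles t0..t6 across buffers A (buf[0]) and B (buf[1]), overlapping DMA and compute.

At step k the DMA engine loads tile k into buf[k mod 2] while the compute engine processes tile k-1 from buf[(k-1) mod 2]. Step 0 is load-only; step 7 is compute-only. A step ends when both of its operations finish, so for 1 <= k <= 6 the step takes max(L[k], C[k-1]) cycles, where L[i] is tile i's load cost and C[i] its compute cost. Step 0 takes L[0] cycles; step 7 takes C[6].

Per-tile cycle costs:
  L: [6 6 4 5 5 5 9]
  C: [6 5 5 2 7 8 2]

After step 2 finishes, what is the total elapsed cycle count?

k=0 load=t0/6c comp=- wait=6 total=6
k=1 load=t1/6c comp=t0/6c wait=6 total=12
k=2 load=t2/4c comp=t1/5c wait=5 total=17
k=3 load=t3/5c comp=t2/5c wait=5 total=22
k=4 load=t4/5c comp=t3/2c wait=5 total=27
k=5 load=t5/5c comp=t4/7c wait=7 total=34
k=6 load=t6/9c comp=t5/8c wait=9 total=43
k=7 load=- comp=t6/2c wait=2 total=45

end_cycle[2] = 17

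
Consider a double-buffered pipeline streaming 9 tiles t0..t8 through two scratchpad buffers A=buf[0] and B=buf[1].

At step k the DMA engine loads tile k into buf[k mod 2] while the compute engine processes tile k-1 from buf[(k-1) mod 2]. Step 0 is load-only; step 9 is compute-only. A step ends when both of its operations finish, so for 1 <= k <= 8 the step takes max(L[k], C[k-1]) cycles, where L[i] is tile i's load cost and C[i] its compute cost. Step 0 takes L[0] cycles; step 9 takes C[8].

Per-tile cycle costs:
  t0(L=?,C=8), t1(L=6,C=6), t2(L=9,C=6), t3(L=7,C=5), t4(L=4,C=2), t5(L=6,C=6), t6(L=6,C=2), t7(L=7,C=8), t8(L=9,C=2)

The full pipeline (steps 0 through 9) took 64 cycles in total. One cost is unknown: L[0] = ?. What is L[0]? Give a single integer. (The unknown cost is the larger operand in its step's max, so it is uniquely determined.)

step 0: dur = L[0]=? = L[0]  (unknown; binding)
step 1: dur = max(L[1]=6, C[0]=8) = 8
step 2: dur = max(L[2]=9, C[1]=6) = 9
step 3: dur = max(L[3]=7, C[2]=6) = 7
step 4: dur = max(L[4]=4, C[3]=5) = 5
step 5: dur = max(L[5]=6, C[4]=2) = 6
step 6: dur = max(L[6]=6, C[5]=6) = 6
step 7: dur = max(L[7]=7, C[6]=2) = 7
step 8: dur = max(L[8]=9, C[7]=8) = 9
step 9: dur = C[8]=2 = 2
sum of known step durations = 59
dur[0] = total - known = 64 - 59 = 5
L[0] is the binding max in step 0, so L[0] = dur[0] = 5

L[0] = 5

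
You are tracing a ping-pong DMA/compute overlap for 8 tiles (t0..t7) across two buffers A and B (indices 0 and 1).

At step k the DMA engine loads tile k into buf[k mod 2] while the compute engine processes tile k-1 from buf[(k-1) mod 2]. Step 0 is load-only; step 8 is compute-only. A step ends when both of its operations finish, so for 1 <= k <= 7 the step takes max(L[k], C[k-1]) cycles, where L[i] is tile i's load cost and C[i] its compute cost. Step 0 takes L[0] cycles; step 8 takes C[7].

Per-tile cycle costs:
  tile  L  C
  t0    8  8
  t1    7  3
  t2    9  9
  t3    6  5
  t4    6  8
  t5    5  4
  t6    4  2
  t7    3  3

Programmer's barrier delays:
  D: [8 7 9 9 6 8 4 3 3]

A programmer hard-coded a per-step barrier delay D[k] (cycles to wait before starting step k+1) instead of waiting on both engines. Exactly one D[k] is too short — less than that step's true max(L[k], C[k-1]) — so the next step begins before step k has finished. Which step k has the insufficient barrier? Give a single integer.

step 0: need L[0]=8 = 8; D[0]=8 ok
step 1: need max(L[1]=7,C[0]=8) = 8; D[1]=7 SHORT
step 2: need max(L[2]=9,C[1]=3) = 9; D[2]=9 ok
step 3: need max(L[3]=6,C[2]=9) = 9; D[3]=9 ok
step 4: need max(L[4]=6,C[3]=5) = 6; D[4]=6 ok
step 5: need max(L[5]=5,C[4]=8) = 8; D[5]=8 ok
step 6: need max(L[6]=4,C[5]=4) = 4; D[6]=4 ok
step 7: need max(L[7]=3,C[6]=2) = 3; D[7]=3 ok
step 8: need C[7]=3 = 3; D[8]=3 ok

hazard at step 1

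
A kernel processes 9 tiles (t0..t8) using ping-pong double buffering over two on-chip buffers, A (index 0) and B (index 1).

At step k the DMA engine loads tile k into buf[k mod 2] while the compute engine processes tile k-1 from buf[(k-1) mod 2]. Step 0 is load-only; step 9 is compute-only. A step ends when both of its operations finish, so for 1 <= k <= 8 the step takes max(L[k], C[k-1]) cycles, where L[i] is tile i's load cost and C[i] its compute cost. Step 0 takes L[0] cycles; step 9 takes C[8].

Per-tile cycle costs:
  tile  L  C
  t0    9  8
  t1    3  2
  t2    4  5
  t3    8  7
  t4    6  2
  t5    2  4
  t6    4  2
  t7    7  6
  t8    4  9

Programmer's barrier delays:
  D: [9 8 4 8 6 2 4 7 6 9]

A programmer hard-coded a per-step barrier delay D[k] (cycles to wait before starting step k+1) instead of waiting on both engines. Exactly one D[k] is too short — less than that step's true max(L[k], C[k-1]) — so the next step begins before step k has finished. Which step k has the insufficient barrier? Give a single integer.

step 0: need L[0]=9 = 9; D[0]=9 ok
step 1: need max(L[1]=3,C[0]=8) = 8; D[1]=8 ok
step 2: need max(L[2]=4,C[1]=2) = 4; D[2]=4 ok
step 3: need max(L[3]=8,C[2]=5) = 8; D[3]=8 ok
step 4: need max(L[4]=6,C[3]=7) = 7; D[4]=6 SHORT
step 5: need max(L[5]=2,C[4]=2) = 2; D[5]=2 ok
step 6: need max(L[6]=4,C[5]=4) = 4; D[6]=4 ok
step 7: need max(L[7]=7,C[6]=2) = 7; D[7]=7 ok
step 8: need max(L[8]=4,C[7]=6) = 6; D[8]=6 ok
step 9: need C[8]=9 = 9; D[9]=9 ok

hazard at step 4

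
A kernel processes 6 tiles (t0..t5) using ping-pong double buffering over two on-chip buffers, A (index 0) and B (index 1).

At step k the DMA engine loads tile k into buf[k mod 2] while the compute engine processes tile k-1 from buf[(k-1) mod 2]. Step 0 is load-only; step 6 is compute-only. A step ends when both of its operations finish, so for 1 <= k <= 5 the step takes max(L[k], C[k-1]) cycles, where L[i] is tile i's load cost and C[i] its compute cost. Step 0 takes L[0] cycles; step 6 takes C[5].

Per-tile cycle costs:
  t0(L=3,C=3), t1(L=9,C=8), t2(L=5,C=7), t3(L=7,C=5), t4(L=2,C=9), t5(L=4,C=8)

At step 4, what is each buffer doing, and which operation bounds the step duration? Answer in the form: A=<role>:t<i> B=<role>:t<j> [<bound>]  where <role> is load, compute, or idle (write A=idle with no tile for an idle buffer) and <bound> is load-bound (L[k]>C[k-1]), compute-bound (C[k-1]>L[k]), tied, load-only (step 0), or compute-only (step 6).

step 4: A=load:t4 B=compute:t3 [compute-bound]

k=0 load=t0/3c comp=- wait=3 total=3
k=1 load=t1/9c comp=t0/3c wait=9 total=12
k=2 load=t2/5c comp=t1/8c wait=8 total=20
k=3 load=t3/7c comp=t2/7c wait=7 total=27
k=4 load=t4/2c comp=t3/5c wait=5 total=32
k=5 load=t5/4c comp=t4/9c wait=9 total=41
k=6 load=- comp=t5/8c wait=8 total=49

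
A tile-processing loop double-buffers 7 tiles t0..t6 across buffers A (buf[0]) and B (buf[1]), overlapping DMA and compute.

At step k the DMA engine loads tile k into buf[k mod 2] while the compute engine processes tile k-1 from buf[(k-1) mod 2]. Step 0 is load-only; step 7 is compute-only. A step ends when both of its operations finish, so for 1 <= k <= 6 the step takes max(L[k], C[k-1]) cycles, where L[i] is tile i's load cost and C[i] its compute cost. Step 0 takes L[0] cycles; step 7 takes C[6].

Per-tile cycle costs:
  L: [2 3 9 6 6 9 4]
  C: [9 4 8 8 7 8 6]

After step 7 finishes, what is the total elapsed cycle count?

end_cycle[7] = 59

  0. 2=2c; end=2; A:t0 B:-
  1. max(3,9)=9c; end=11; A:t0 B:t1
  2. max(9,4)=9c; end=20; A:t2 B:t1
  3. max(6,8)=8c; end=28; A:t2 B:t3
  4. max(6,8)=8c; end=36; A:t4 B:t3
  5. max(9,7)=9c; end=45; A:t4 B:t5
  6. max(4,8)=8c; end=53; A:t6 B:t5
  7. 6=6c; end=59; A:t6 B:t5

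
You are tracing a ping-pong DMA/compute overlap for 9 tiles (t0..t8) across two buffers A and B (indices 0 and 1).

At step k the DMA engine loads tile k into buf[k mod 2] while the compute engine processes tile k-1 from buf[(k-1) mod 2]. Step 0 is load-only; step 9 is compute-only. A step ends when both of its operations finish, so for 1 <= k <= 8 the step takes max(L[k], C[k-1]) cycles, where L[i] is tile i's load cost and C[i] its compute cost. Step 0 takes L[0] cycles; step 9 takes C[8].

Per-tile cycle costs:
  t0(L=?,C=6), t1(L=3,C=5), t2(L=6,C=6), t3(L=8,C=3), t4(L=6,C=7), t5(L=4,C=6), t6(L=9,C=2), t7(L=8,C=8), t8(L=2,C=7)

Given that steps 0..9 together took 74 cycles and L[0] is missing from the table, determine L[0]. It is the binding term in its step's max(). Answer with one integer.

step 0 = dur = L[0]=? = L[0]  (unknown; binding)
step 1 = dur = max(L[1]=3, C[0]=6) = 6
step 2 = dur = max(L[2]=6, C[1]=5) = 6
step 3 = dur = max(L[3]=8, C[2]=6) = 8
step 4 = dur = max(L[4]=6, C[3]=3) = 6
step 5 = dur = max(L[5]=4, C[4]=7) = 7
step 6 = dur = max(L[6]=9, C[5]=6) = 9
step 7 = dur = max(L[7]=8, C[6]=2) = 8
step 8 = dur = max(L[8]=2, C[7]=8) = 8
step 9 = dur = C[8]=7 = 7
sum of known step durations = 65
dur[0] = total - known = 74 - 65 = 9
L[0] is the binding max in step 0, so L[0] = dur[0] = 9

L[0] = 9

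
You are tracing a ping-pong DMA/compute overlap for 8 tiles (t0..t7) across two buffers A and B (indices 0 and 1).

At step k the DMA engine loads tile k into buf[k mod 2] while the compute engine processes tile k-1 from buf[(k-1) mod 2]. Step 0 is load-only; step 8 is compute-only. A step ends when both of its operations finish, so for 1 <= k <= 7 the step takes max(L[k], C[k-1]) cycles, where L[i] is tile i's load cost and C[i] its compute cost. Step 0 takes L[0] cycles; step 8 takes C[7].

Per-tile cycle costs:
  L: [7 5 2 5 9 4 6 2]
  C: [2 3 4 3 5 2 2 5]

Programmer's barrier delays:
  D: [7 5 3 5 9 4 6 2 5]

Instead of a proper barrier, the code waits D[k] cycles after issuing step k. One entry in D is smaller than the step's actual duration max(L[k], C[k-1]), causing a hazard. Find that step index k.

[0] required=L[0]=7=7 vs D=7 ok
[1] required=max(L[1]=5,C[0]=2)=5 vs D=5 ok
[2] required=max(L[2]=2,C[1]=3)=3 vs D=3 ok
[3] required=max(L[3]=5,C[2]=4)=5 vs D=5 ok
[4] required=max(L[4]=9,C[3]=3)=9 vs D=9 ok
[5] required=max(L[5]=4,C[4]=5)=5 vs D=4 SHORT
[6] required=max(L[6]=6,C[5]=2)=6 vs D=6 ok
[7] required=max(L[7]=2,C[6]=2)=2 vs D=2 ok
[8] required=C[7]=5=5 vs D=5 ok

hazard at step 5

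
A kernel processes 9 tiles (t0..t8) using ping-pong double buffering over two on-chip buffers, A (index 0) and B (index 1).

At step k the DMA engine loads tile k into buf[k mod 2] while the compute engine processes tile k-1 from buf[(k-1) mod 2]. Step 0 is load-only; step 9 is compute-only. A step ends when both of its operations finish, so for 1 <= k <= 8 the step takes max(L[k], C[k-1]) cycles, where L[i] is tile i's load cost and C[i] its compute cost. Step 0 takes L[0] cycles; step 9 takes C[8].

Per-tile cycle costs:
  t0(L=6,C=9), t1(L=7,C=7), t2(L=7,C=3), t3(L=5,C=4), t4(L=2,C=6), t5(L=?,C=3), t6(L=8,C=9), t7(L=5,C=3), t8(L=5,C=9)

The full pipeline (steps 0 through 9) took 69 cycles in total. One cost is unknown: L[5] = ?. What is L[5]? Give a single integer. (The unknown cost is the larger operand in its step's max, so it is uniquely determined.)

step 0 = dur = L[0]=6 = 6
step 1 = dur = max(L[1]=7, C[0]=9) = 9
step 2 = dur = max(L[2]=7, C[1]=7) = 7
step 3 = dur = max(L[3]=5, C[2]=3) = 5
step 4 = dur = max(L[4]=2, C[3]=4) = 4
step 5 = dur = max(L[5]=?, C[4]=6) = L[5]  (unknown; binding)
step 6 = dur = max(L[6]=8, C[5]=3) = 8
step 7 = dur = max(L[7]=5, C[6]=9) = 9
step 8 = dur = max(L[8]=5, C[7]=3) = 5
step 9 = dur = C[8]=9 = 9
sum of known step durations = 62
dur[5] = total - known = 69 - 62 = 7
L[5] is the binding max in step 5, so L[5] = dur[5] = 7

L[5] = 7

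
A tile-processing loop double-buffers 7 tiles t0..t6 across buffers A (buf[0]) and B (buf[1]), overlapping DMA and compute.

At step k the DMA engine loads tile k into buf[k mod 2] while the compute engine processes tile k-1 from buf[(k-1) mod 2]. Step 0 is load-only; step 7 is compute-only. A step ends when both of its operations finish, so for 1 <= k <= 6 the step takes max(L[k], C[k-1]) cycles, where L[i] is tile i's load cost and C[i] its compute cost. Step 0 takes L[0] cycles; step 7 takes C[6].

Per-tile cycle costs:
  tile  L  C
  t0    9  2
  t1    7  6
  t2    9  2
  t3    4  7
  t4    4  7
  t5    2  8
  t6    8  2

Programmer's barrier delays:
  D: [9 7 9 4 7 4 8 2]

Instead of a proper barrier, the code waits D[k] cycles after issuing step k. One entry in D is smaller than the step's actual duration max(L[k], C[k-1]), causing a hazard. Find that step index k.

[0] required=L[0]=9=9 vs D=9 ok
[1] required=max(L[1]=7,C[0]=2)=7 vs D=7 ok
[2] required=max(L[2]=9,C[1]=6)=9 vs D=9 ok
[3] required=max(L[3]=4,C[2]=2)=4 vs D=4 ok
[4] required=max(L[4]=4,C[3]=7)=7 vs D=7 ok
[5] required=max(L[5]=2,C[4]=7)=7 vs D=4 SHORT
[6] required=max(L[6]=8,C[5]=8)=8 vs D=8 ok
[7] required=C[6]=2=2 vs D=2 ok

hazard at step 5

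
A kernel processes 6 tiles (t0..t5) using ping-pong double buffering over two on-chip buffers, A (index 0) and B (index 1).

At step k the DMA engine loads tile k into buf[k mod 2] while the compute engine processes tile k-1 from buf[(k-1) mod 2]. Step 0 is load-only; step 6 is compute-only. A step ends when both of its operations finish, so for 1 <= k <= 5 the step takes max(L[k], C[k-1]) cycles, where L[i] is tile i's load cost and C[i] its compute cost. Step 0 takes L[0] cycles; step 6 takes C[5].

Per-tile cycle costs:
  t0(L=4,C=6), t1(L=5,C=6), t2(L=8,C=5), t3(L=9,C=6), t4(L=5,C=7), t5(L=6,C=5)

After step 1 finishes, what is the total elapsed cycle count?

end_cycle[1] = 10

step 0: L[0]=4 → dur=4, Σ=4 | A=load:t0 B=idle [load-only]
step 1: L[1]=5 C[0]=6 → dur=6, Σ=10 | A=compute:t0 B=load:t1 [compute-bound]
step 2: L[2]=8 C[1]=6 → dur=8, Σ=18 | A=load:t2 B=compute:t1 [load-bound]
step 3: L[3]=9 C[2]=5 → dur=9, Σ=27 | A=compute:t2 B=load:t3 [load-bound]
step 4: L[4]=5 C[3]=6 → dur=6, Σ=33 | A=load:t4 B=compute:t3 [compute-bound]
step 5: L[5]=6 C[4]=7 → dur=7, Σ=40 | A=compute:t4 B=load:t5 [compute-bound]
step 6: C[5]=5 → dur=5, Σ=45 | A=idle B=compute:t5 [compute-only]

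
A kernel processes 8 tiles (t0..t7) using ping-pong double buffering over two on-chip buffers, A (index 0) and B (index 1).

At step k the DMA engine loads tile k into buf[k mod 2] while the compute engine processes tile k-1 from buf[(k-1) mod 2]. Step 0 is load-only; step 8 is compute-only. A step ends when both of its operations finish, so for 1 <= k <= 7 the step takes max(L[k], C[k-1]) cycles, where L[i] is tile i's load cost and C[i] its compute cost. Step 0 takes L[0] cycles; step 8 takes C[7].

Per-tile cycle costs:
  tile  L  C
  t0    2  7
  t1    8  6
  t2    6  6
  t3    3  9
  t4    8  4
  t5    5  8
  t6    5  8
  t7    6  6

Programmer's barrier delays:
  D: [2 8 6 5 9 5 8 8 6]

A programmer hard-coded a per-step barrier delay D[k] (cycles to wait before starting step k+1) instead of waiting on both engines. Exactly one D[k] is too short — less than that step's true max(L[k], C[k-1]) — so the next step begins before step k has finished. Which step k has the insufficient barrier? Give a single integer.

[0] required=L[0]=2=2 vs D=2 ok
[1] required=max(L[1]=8,C[0]=7)=8 vs D=8 ok
[2] required=max(L[2]=6,C[1]=6)=6 vs D=6 ok
[3] required=max(L[3]=3,C[2]=6)=6 vs D=5 SHORT
[4] required=max(L[4]=8,C[3]=9)=9 vs D=9 ok
[5] required=max(L[5]=5,C[4]=4)=5 vs D=5 ok
[6] required=max(L[6]=5,C[5]=8)=8 vs D=8 ok
[7] required=max(L[7]=6,C[6]=8)=8 vs D=8 ok
[8] required=C[7]=6=6 vs D=6 ok

hazard at step 3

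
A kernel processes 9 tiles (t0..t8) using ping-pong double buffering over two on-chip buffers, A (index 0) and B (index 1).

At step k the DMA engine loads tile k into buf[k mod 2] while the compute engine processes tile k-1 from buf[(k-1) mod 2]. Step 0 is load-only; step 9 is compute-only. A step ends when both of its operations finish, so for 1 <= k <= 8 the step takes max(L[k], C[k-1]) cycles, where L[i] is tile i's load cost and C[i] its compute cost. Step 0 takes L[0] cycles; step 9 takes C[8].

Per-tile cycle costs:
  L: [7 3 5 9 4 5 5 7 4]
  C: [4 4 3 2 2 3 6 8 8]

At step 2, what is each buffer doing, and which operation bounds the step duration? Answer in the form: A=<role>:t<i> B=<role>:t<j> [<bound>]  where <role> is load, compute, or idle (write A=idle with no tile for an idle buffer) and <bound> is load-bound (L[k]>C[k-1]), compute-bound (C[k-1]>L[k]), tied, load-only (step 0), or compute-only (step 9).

step 2: A=load:t2 B=compute:t1 [load-bound]

k=0 load=t0/7c comp=- wait=7 total=7
k=1 load=t1/3c comp=t0/4c wait=4 total=11
k=2 load=t2/5c comp=t1/4c wait=5 total=16
k=3 load=t3/9c comp=t2/3c wait=9 total=25
k=4 load=t4/4c comp=t3/2c wait=4 total=29
k=5 load=t5/5c comp=t4/2c wait=5 total=34
k=6 load=t6/5c comp=t5/3c wait=5 total=39
k=7 load=t7/7c comp=t6/6c wait=7 total=46
k=8 load=t8/4c comp=t7/8c wait=8 total=54
k=9 load=- comp=t8/8c wait=8 total=62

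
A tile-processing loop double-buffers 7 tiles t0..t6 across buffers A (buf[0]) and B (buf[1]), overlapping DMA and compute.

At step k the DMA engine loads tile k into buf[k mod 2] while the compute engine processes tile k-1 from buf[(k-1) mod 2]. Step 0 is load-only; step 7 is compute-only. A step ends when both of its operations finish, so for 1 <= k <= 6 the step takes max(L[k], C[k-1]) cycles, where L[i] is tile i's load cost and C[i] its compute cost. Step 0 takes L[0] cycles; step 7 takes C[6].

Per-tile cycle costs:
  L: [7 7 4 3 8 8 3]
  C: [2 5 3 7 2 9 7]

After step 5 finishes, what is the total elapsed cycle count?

end_cycle[5] = 38

  0. 7=7c; end=7; A:t0 B:-
  1. max(7,2)=7c; end=14; A:t0 B:t1
  2. max(4,5)=5c; end=19; A:t2 B:t1
  3. max(3,3)=3c; end=22; A:t2 B:t3
  4. max(8,7)=8c; end=30; A:t4 B:t3
  5. max(8,2)=8c; end=38; A:t4 B:t5
  6. max(3,9)=9c; end=47; A:t6 B:t5
  7. 7=7c; end=54; A:t6 B:t5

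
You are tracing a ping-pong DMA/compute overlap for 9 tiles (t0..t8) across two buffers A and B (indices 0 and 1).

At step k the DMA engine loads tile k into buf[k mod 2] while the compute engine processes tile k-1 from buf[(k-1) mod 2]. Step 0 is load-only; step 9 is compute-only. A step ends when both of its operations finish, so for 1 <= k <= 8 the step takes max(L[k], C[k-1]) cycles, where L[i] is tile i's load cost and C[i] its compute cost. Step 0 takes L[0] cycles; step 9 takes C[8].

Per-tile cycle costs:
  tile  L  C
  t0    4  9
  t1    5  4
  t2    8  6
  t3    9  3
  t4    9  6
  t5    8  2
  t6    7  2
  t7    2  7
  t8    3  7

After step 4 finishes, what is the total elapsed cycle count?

end_cycle[4] = 39

k=0 load=t0/4c comp=- wait=4 total=4
k=1 load=t1/5c comp=t0/9c wait=9 total=13
k=2 load=t2/8c comp=t1/4c wait=8 total=21
k=3 load=t3/9c comp=t2/6c wait=9 total=30
k=4 load=t4/9c comp=t3/3c wait=9 total=39
k=5 load=t5/8c comp=t4/6c wait=8 total=47
k=6 load=t6/7c comp=t5/2c wait=7 total=54
k=7 load=t7/2c comp=t6/2c wait=2 total=56
k=8 load=t8/3c comp=t7/7c wait=7 total=63
k=9 load=- comp=t8/7c wait=7 total=70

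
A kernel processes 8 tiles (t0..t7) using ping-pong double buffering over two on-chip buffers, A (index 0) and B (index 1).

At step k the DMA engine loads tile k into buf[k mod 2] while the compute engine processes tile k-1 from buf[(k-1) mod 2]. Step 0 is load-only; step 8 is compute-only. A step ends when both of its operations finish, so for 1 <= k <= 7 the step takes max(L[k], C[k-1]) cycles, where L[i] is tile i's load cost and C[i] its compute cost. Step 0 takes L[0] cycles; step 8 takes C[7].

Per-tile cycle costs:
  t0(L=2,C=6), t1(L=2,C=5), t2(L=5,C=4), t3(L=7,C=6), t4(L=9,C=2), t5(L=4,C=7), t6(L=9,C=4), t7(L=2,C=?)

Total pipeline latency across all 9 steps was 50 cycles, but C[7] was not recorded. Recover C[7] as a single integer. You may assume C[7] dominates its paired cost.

step 0 | dur = L[0]=2 = 2
step 1 | dur = max(L[1]=2, C[0]=6) = 6
step 2 | dur = max(L[2]=5, C[1]=5) = 5
step 3 | dur = max(L[3]=7, C[2]=4) = 7
step 4 | dur = max(L[4]=9, C[3]=6) = 9
step 5 | dur = max(L[5]=4, C[4]=2) = 4
step 6 | dur = max(L[6]=9, C[5]=7) = 9
step 7 | dur = max(L[7]=2, C[6]=4) = 4
step 8 | dur = C[7]=? = C[7]  (unknown; binding)
sum of known step durations = 46
dur[8] = total - known = 50 - 46 = 4
C[7] is the binding max in step 8, so C[7] = dur[8] = 4

C[7] = 4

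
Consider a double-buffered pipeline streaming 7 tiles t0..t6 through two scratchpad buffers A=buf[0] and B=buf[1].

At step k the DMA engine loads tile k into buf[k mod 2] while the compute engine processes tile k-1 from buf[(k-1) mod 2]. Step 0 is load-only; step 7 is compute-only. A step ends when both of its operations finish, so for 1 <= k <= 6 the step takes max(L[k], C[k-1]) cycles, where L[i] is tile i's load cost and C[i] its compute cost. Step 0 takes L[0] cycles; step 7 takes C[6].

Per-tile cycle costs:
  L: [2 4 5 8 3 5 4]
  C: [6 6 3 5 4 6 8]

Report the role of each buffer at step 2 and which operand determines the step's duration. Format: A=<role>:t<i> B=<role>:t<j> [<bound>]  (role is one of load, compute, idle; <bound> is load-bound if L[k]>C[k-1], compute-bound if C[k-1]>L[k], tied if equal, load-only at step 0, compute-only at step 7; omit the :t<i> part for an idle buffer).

step 2: A=load:t2 B=compute:t1 [compute-bound]

[0] DMA t0→A (2c) ∥ CU idle ⇒ 2c, clock 2
[1] DMA t1→B (4c) ∥ CU A:t0 (6c) ⇒ 6c, clock 8
[2] DMA t2→A (5c) ∥ CU B:t1 (6c) ⇒ 6c, clock 14
[3] DMA t3→B (8c) ∥ CU A:t2 (3c) ⇒ 8c, clock 22
[4] DMA t4→A (3c) ∥ CU B:t3 (5c) ⇒ 5c, clock 27
[5] DMA t5→B (5c) ∥ CU A:t4 (4c) ⇒ 5c, clock 32
[6] DMA t6→A (4c) ∥ CU B:t5 (6c) ⇒ 6c, clock 38
[7] DMA idle ∥ CU A:t6 (8c) ⇒ 8c, clock 46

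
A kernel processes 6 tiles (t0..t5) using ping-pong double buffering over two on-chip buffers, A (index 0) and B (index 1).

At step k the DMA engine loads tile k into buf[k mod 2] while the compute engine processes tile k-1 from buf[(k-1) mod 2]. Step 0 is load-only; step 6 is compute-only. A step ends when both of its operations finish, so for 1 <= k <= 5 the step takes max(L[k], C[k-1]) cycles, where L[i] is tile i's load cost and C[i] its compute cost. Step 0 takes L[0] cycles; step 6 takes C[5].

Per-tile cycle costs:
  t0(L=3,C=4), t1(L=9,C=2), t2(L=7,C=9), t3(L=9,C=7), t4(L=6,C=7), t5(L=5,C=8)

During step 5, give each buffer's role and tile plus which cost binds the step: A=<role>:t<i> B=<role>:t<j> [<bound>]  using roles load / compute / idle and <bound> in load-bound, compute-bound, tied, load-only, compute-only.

step 5: A=compute:t4 B=load:t5 [compute-bound]

k=0 load=t0/3c comp=- wait=3 total=3
k=1 load=t1/9c comp=t0/4c wait=9 total=12
k=2 load=t2/7c comp=t1/2c wait=7 total=19
k=3 load=t3/9c comp=t2/9c wait=9 total=28
k=4 load=t4/6c comp=t3/7c wait=7 total=35
k=5 load=t5/5c comp=t4/7c wait=7 total=42
k=6 load=- comp=t5/8c wait=8 total=50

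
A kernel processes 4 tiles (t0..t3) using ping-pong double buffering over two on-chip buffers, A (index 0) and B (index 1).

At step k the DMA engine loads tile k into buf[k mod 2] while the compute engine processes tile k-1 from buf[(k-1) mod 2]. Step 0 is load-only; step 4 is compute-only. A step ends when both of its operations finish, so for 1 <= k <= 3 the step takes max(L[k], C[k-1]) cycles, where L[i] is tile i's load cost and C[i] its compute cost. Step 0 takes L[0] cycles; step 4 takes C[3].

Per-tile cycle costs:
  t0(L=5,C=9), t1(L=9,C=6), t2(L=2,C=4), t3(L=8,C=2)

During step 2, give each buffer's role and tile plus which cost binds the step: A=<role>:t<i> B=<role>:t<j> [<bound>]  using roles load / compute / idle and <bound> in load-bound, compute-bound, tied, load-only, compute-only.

step 2: A=load:t2 B=compute:t1 [compute-bound]

k=0 load=t0/5c comp=- wait=5 total=5
k=1 load=t1/9c comp=t0/9c wait=9 total=14
k=2 load=t2/2c comp=t1/6c wait=6 total=20
k=3 load=t3/8c comp=t2/4c wait=8 total=28
k=4 load=- comp=t3/2c wait=2 total=30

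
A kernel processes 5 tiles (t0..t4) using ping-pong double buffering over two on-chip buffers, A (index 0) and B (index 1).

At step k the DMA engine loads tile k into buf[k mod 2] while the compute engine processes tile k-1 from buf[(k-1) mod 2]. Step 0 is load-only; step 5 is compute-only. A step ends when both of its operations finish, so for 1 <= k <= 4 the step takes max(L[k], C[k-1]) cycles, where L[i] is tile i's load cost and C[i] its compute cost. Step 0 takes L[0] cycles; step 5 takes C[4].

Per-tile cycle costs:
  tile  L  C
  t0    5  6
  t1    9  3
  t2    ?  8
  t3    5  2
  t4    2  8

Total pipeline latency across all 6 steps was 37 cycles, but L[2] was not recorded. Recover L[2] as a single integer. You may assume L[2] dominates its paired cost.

L[2] = 5

step 0 = dur = L[0]=5 = 5
step 1 = dur = max(L[1]=9, C[0]=6) = 9
step 2 = dur = max(L[2]=?, C[1]=3) = L[2]  (unknown; binding)
step 3 = dur = max(L[3]=5, C[2]=8) = 8
step 4 = dur = max(L[4]=2, C[3]=2) = 2
step 5 = dur = C[4]=8 = 8
sum of known step durations = 32
dur[2] = total - known = 37 - 32 = 5
L[2] is the binding max in step 2, so L[2] = dur[2] = 5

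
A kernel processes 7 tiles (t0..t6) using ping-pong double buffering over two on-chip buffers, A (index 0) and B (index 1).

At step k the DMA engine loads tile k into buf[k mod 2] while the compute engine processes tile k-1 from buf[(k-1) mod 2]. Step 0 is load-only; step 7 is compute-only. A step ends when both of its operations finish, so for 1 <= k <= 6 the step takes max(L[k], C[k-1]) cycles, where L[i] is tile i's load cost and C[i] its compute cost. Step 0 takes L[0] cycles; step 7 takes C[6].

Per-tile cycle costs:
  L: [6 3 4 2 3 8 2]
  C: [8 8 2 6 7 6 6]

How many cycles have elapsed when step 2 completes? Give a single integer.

end_cycle[2] = 22

  0. 6=6c; end=6; A:t0 B:-
  1. max(3,8)=8c; end=14; A:t0 B:t1
  2. max(4,8)=8c; end=22; A:t2 B:t1
  3. max(2,2)=2c; end=24; A:t2 B:t3
  4. max(3,6)=6c; end=30; A:t4 B:t3
  5. max(8,7)=8c; end=38; A:t4 B:t5
  6. max(2,6)=6c; end=44; A:t6 B:t5
  7. 6=6c; end=50; A:t6 B:t5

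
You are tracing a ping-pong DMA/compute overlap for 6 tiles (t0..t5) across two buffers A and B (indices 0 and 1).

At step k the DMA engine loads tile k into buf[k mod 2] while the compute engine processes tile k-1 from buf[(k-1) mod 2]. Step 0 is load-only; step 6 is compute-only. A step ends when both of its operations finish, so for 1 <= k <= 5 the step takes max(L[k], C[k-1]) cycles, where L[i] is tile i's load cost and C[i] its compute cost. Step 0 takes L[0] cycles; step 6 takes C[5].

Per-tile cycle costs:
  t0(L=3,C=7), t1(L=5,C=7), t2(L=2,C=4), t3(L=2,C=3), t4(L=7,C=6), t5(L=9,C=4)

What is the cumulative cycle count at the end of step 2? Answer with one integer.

end_cycle[2] = 17

  0. 3=3c; end=3; A:t0 B:-
  1. max(5,7)=7c; end=10; A:t0 B:t1
  2. max(2,7)=7c; end=17; A:t2 B:t1
  3. max(2,4)=4c; end=21; A:t2 B:t3
  4. max(7,3)=7c; end=28; A:t4 B:t3
  5. max(9,6)=9c; end=37; A:t4 B:t5
  6. 4=4c; end=41; A:t4 B:t5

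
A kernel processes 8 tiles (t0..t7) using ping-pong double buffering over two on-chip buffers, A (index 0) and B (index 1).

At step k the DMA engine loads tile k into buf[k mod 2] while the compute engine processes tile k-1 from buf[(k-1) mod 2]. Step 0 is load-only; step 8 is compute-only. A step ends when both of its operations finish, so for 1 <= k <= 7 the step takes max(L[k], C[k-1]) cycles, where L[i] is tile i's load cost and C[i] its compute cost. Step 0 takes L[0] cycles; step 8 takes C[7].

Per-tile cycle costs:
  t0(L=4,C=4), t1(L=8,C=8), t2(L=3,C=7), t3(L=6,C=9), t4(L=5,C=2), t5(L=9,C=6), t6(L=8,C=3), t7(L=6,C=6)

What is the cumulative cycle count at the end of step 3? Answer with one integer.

end_cycle[3] = 27

  0. 4=4c; end=4; A:t0 B:-
  1. max(8,4)=8c; end=12; A:t0 B:t1
  2. max(3,8)=8c; end=20; A:t2 B:t1
  3. max(6,7)=7c; end=27; A:t2 B:t3
  4. max(5,9)=9c; end=36; A:t4 B:t3
  5. max(9,2)=9c; end=45; A:t4 B:t5
  6. max(8,6)=8c; end=53; A:t6 B:t5
  7. max(6,3)=6c; end=59; A:t6 B:t7
  8. 6=6c; end=65; A:t6 B:t7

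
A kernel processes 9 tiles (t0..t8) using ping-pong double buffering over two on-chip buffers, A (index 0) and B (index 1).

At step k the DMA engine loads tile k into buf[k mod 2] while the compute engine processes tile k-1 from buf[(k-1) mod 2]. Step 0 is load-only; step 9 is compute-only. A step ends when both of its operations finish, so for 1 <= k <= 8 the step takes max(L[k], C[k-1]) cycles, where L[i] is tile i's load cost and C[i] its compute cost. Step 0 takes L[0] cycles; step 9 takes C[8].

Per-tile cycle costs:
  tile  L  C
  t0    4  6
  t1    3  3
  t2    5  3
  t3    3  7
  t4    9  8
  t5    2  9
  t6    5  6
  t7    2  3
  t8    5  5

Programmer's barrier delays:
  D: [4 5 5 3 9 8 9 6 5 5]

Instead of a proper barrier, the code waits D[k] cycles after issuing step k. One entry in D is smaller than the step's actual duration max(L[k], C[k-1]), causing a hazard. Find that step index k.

hazard at step 1

step 0: need L[0]=4 = 4; D[0]=4 ok
step 1: need max(L[1]=3,C[0]=6) = 6; D[1]=5 SHORT
step 2: need max(L[2]=5,C[1]=3) = 5; D[2]=5 ok
step 3: need max(L[3]=3,C[2]=3) = 3; D[3]=3 ok
step 4: need max(L[4]=9,C[3]=7) = 9; D[4]=9 ok
step 5: need max(L[5]=2,C[4]=8) = 8; D[5]=8 ok
step 6: need max(L[6]=5,C[5]=9) = 9; D[6]=9 ok
step 7: need max(L[7]=2,C[6]=6) = 6; D[7]=6 ok
step 8: need max(L[8]=5,C[7]=3) = 5; D[8]=5 ok
step 9: need C[8]=5 = 5; D[9]=5 ok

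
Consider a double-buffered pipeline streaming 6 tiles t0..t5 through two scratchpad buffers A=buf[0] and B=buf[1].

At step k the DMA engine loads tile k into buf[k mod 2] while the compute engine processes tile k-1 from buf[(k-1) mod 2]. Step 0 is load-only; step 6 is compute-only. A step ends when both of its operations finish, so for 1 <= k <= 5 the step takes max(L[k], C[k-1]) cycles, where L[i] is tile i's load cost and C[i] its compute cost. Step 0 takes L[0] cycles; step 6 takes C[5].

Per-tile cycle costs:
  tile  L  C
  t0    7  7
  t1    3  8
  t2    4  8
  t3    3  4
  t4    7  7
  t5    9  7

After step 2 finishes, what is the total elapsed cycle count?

k=0 load=t0/7c comp=- wait=7 total=7
k=1 load=t1/3c comp=t0/7c wait=7 total=14
k=2 load=t2/4c comp=t1/8c wait=8 total=22
k=3 load=t3/3c comp=t2/8c wait=8 total=30
k=4 load=t4/7c comp=t3/4c wait=7 total=37
k=5 load=t5/9c comp=t4/7c wait=9 total=46
k=6 load=- comp=t5/7c wait=7 total=53

end_cycle[2] = 22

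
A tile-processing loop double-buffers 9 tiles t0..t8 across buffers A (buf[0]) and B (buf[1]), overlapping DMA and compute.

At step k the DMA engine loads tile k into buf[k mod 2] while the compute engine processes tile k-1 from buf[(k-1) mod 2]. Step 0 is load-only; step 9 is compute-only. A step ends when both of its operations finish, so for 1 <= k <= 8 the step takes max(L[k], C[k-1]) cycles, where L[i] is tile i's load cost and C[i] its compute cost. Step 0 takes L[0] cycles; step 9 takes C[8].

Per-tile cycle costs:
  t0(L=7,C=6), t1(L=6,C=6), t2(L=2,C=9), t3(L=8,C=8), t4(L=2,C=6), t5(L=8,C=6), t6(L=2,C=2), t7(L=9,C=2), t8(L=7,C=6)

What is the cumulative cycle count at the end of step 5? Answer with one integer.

  0. 7=7c; end=7; A:t0 B:-
  1. max(6,6)=6c; end=13; A:t0 B:t1
  2. max(2,6)=6c; end=19; A:t2 B:t1
  3. max(8,9)=9c; end=28; A:t2 B:t3
  4. max(2,8)=8c; end=36; A:t4 B:t3
  5. max(8,6)=8c; end=44; A:t4 B:t5
  6. max(2,6)=6c; end=50; A:t6 B:t5
  7. max(9,2)=9c; end=59; A:t6 B:t7
  8. max(7,2)=7c; end=66; A:t8 B:t7
  9. 6=6c; end=72; A:t8 B:t7

end_cycle[5] = 44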